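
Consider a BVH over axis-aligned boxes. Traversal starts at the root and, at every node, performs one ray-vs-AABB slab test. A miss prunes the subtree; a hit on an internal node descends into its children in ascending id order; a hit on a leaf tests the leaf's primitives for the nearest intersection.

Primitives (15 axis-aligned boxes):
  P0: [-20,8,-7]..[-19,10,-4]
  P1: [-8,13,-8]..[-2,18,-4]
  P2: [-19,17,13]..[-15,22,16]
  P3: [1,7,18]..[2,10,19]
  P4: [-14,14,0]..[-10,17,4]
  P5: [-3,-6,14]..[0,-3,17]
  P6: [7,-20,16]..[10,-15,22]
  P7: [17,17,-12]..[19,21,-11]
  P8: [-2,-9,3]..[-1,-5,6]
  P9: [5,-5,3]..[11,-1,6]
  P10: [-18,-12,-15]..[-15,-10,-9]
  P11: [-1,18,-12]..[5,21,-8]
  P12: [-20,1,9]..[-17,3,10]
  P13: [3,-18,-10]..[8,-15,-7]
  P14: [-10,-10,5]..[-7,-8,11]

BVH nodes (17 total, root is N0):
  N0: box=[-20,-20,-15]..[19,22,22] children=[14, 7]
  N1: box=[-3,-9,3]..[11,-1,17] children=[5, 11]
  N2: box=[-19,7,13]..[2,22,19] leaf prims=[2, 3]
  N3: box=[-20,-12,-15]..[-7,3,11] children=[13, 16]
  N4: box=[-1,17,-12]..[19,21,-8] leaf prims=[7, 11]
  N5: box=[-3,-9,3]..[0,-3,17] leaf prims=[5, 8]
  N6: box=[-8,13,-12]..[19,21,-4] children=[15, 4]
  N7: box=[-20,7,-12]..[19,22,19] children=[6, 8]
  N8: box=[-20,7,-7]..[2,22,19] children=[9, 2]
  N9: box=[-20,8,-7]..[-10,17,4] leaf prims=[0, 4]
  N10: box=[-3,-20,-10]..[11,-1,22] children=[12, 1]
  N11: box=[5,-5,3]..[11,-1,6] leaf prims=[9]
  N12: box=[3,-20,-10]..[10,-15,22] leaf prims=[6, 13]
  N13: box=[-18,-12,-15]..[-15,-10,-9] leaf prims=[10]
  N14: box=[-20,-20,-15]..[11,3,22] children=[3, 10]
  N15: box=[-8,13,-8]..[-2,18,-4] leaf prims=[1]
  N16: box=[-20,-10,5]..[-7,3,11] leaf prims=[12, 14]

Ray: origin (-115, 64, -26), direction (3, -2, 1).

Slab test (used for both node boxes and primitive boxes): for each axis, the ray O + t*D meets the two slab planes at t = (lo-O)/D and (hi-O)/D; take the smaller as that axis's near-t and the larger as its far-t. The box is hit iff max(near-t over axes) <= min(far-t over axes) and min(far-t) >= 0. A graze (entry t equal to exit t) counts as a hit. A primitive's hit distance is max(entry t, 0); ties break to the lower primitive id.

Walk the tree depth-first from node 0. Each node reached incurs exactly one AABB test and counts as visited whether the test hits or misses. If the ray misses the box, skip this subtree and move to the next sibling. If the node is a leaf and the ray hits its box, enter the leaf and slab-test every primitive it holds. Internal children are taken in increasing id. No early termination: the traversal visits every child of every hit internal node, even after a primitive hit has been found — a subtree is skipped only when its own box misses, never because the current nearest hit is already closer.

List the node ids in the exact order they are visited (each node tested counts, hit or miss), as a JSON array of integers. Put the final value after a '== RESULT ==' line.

Trace the traversal:
N0 x:[95/3,134/3] y:[21,42] z:[11,48] -> hit [95/3,42], descend [7, 14]
  N7 x:[95/3,134/3] y:[21,57/2] z:[14,45] -> miss, prune
  N14 x:[95/3,42] y:[61/2,42] z:[11,48] -> hit [95/3,42], descend [3, 10]
    N3 x:[95/3,36] y:[61/2,38] z:[11,37] -> hit [95/3,36], descend [13, 16]
      N13 x:[97/3,100/3] y:[37,38] z:[11,17] -> miss, prune
      N16 x:[95/3,36] y:[61/2,37] z:[31,37] -> hit [95/3,36] leaf, test {P12(miss), P14@t=36}
    N10 x:[112/3,42] y:[65/2,42] z:[16,48] -> hit [112/3,42], descend [1, 12]
      N1 x:[112/3,42] y:[65/2,73/2] z:[29,43] -> miss, prune
      N12 x:[118/3,125/3] y:[79/2,42] z:[16,48] -> hit [79/2,125/3] leaf, test {P6(miss), P13(miss)}

Summary -> nodes [0, 7, 14, 3, 13, 16, 10, 1, 12]; box-tests=9; leaf-entries=2; first=P14

== RESULT ==
[0, 7, 14, 3, 13, 16, 10, 1, 12]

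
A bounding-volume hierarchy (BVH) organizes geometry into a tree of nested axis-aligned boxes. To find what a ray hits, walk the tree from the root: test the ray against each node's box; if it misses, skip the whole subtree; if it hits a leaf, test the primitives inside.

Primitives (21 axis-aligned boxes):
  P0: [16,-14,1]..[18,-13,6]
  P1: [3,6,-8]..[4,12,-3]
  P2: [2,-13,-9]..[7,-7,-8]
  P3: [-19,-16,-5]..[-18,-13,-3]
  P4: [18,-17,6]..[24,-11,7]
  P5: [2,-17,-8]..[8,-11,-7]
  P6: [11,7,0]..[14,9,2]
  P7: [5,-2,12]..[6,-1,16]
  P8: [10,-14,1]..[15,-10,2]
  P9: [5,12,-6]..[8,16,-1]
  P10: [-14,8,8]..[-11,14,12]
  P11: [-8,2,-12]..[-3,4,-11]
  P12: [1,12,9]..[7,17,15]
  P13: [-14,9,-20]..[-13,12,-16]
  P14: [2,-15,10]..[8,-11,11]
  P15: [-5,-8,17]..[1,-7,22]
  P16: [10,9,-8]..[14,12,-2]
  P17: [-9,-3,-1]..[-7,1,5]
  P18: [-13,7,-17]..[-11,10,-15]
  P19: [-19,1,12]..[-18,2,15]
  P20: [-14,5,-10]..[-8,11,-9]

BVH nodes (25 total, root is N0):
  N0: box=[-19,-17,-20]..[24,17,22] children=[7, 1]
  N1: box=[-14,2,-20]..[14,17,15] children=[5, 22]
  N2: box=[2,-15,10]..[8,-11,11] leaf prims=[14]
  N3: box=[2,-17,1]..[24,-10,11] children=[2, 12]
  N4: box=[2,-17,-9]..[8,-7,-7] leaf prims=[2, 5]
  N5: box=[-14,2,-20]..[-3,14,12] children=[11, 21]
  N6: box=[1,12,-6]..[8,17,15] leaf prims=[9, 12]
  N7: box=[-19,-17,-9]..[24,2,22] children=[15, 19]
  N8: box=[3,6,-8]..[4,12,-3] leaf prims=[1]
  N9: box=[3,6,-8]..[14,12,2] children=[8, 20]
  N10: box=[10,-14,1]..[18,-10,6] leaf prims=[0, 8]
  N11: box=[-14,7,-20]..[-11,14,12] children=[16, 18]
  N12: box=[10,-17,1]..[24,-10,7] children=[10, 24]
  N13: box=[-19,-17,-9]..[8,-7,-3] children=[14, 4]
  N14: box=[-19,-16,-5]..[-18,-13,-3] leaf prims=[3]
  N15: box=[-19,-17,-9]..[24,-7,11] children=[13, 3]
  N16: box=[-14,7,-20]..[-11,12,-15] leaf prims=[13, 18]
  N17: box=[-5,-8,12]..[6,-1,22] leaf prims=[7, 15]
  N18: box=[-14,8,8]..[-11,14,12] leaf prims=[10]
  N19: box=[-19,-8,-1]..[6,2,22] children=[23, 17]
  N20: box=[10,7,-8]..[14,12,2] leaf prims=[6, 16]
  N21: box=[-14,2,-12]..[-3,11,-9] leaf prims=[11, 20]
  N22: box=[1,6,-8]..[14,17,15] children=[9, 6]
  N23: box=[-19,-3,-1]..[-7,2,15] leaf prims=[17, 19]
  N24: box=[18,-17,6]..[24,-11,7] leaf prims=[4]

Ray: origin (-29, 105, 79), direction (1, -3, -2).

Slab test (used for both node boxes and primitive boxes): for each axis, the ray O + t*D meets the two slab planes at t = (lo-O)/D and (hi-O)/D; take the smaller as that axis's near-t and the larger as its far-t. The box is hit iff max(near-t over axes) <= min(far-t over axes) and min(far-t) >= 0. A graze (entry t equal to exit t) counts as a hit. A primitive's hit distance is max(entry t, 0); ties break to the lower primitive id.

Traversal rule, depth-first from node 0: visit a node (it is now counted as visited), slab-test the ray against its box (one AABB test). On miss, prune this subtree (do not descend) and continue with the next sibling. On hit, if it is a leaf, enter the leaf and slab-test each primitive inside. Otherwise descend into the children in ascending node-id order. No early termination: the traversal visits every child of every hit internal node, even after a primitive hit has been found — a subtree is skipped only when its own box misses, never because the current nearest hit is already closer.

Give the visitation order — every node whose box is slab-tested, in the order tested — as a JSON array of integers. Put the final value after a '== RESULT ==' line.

Walk:
N0 x:[10,53] y:[88/3,122/3] z:[57/2,99/2] -> hit [88/3,122/3], descend [1, 7]
  N1 x:[15,43] y:[88/3,103/3] z:[32,99/2] -> hit [32,103/3], descend [5, 22]
    N5 x:[15,26] y:[91/3,103/3] z:[67/2,99/2] -> miss, prune
    N22 x:[30,43] y:[88/3,33] z:[32,87/2] -> hit [32,33], descend [6, 9]
      N6 x:[30,37] y:[88/3,31] z:[32,85/2] -> miss, prune
      N9 x:[32,43] y:[31,33] z:[77/2,87/2] -> miss, prune
  N7 x:[10,53] y:[103/3,122/3] z:[57/2,44] -> hit [103/3,122/3], descend [15, 19]
    N15 x:[10,53] y:[112/3,122/3] z:[34,44] -> hit [112/3,122/3], descend [3, 13]
      N3 x:[31,53] y:[115/3,122/3] z:[34,39] -> hit [115/3,39], descend [2, 12]
        N2 x:[31,37] y:[116/3,40] z:[34,69/2] -> miss, prune
        N12 x:[39,53] y:[115/3,122/3] z:[36,39] -> hit [39,39], descend [10, 24]
          N10 x:[39,47] y:[115/3,119/3] z:[73/2,39] -> hit [39,39] leaf, test {P0(miss), P8@t=39}
          N24 x:[47,53] y:[116/3,122/3] z:[36,73/2] -> miss, prune
      N13 x:[10,37] y:[112/3,122/3] z:[41,44] -> miss, prune
    N19 x:[10,35] y:[103/3,113/3] z:[57/2,40] -> hit [103/3,35], descend [17, 23]
      N17 x:[24,35] y:[106/3,113/3] z:[57/2,67/2] -> miss, prune
      N23 x:[10,22] y:[103/3,36] z:[32,40] -> miss, prune

Visited [0, 1, 5, 22, 6, 9, 7, 15, 3, 2, 12, 10, 24, 13, 19, 17, 23]. Tests: 17 box, 1 leaf. Nearest: P8.

== RESULT ==
[0, 1, 5, 22, 6, 9, 7, 15, 3, 2, 12, 10, 24, 13, 19, 17, 23]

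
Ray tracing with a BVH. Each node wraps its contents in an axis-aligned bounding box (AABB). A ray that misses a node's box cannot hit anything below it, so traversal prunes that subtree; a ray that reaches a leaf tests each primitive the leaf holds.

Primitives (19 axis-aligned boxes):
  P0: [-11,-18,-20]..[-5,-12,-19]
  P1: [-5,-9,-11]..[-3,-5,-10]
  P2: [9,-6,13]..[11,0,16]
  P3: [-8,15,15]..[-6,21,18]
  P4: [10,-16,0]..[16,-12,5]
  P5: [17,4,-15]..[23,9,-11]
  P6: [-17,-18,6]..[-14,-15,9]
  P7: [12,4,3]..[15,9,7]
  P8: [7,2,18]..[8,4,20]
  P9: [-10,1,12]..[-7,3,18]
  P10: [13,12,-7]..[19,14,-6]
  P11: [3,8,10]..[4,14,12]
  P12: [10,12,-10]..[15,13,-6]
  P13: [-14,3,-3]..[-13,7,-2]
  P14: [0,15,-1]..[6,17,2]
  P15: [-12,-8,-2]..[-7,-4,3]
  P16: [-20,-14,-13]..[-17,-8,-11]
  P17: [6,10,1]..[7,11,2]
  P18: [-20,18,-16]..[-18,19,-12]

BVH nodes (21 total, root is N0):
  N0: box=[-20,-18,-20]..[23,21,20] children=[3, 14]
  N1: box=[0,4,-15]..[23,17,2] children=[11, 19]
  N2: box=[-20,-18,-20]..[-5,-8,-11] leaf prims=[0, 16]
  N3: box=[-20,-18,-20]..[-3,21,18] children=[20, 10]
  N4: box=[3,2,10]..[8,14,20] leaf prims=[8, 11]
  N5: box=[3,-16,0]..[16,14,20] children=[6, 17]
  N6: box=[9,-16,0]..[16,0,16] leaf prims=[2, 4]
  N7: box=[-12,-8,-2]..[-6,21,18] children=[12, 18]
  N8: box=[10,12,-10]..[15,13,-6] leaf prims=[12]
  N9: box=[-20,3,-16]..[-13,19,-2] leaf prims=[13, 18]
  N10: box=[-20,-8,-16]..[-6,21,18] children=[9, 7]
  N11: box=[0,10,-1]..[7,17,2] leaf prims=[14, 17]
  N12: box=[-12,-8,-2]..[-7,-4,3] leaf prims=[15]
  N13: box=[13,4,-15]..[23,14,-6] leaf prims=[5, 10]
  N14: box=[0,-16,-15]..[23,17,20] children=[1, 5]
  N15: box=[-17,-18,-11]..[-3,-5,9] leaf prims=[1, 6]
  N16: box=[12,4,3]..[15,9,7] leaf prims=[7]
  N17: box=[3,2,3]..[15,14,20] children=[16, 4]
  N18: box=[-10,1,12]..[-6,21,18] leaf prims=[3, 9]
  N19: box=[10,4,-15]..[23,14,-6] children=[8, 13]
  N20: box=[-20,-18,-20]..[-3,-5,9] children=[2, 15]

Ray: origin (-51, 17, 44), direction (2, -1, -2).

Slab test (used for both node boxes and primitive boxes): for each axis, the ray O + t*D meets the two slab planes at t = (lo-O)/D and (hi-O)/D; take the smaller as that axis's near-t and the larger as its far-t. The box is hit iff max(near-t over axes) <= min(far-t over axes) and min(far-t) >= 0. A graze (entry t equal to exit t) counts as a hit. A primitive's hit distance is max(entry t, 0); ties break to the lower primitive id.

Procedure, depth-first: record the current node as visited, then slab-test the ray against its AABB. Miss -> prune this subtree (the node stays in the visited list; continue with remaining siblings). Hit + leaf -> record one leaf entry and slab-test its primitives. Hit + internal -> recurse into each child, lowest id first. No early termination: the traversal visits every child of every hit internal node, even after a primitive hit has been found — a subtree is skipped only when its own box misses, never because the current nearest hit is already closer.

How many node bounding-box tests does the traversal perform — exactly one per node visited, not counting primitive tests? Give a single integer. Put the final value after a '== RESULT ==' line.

Trace the traversal:
N0 x:[31/2,37] y:[-4,35] z:[12,32] -> hit [31/2,32], descend [3, 14]
  N3 x:[31/2,24] y:[-4,35] z:[13,32] -> hit [31/2,24], descend [10, 20]
    N10 x:[31/2,45/2] y:[-4,25] z:[13,30] -> hit [31/2,45/2], descend [7, 9]
      N7 x:[39/2,45/2] y:[-4,25] z:[13,23] -> hit [39/2,45/2], descend [12, 18]
        N12 x:[39/2,22] y:[21,25] z:[41/2,23] -> hit [21,22] leaf, test {P15@t=21}
        N18 x:[41/2,45/2] y:[-4,16] z:[13,16] -> miss, prune
      N9 x:[31/2,19] y:[-2,14] z:[23,30] -> miss, prune
    N20 x:[31/2,24] y:[22,35] z:[35/2,32] -> hit [22,24], descend [2, 15]
      N2 x:[31/2,23] y:[25,35] z:[55/2,32] -> miss, prune
      N15 x:[17,24] y:[22,35] z:[35/2,55/2] -> hit [22,24] leaf, test {P1(miss), P6(miss)}
  N14 x:[51/2,37] y:[0,33] z:[12,59/2] -> hit [51/2,59/2], descend [1, 5]
    N1 x:[51/2,37] y:[0,13] z:[21,59/2] -> miss, prune
    N5 x:[27,67/2] y:[3,33] z:[12,22] -> miss, prune

Visited [0, 3, 10, 7, 12, 18, 9, 20, 2, 15, 14, 1, 5]. Tests: 13 box, 2 leaf. Nearest: P15.

== RESULT ==
13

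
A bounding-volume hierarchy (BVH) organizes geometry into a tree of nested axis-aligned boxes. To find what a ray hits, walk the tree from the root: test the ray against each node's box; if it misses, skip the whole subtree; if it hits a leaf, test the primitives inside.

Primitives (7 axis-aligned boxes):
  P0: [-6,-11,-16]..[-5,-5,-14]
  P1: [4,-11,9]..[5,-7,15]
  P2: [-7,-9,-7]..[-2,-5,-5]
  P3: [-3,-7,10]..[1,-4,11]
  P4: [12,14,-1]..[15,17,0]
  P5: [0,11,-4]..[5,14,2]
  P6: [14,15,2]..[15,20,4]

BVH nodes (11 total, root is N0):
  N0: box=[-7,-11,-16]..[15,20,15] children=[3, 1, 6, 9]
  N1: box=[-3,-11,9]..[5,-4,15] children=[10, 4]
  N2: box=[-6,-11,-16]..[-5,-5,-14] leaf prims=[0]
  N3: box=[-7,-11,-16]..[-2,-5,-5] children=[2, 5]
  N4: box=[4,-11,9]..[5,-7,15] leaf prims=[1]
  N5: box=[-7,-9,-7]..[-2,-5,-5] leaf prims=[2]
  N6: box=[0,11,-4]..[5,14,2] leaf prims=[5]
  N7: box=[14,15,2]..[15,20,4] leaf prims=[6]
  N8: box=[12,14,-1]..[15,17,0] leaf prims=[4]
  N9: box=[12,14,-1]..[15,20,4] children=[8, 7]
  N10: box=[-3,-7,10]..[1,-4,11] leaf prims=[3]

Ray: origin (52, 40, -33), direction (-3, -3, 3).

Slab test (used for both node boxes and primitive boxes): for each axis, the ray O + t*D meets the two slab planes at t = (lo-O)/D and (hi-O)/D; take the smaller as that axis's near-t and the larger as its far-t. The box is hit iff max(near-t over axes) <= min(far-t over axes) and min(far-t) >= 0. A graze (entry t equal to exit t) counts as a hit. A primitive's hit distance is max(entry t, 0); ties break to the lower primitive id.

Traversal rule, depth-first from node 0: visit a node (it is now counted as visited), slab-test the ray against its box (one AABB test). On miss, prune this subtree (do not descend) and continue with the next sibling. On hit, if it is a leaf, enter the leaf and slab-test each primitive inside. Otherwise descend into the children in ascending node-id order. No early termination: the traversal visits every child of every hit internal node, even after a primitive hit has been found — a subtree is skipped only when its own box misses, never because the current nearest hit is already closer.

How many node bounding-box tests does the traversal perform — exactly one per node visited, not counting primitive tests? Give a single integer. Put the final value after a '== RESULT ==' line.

Trace the traversal:
N0 x:[37/3,59/3] y:[20/3,17] z:[17/3,16] -> hit [37/3,16], descend [1, 3, 6, 9]
  N1 x:[47/3,55/3] y:[44/3,17] z:[14,16] -> hit [47/3,16], descend [4, 10]
    N4 x:[47/3,16] y:[47/3,17] z:[14,16] -> hit [47/3,16] leaf, test {P1@t=47/3}
    N10 x:[17,55/3] y:[44/3,47/3] z:[43/3,44/3] -> miss, prune
  N3 x:[18,59/3] y:[15,17] z:[17/3,28/3] -> miss, prune
  N6 x:[47/3,52/3] y:[26/3,29/3] z:[29/3,35/3] -> miss, prune
  N9 x:[37/3,40/3] y:[20/3,26/3] z:[32/3,37/3] -> miss, prune

order=[0, 1, 4, 10, 3, 6, 9]  |boxes|=7  |leaves|=1  hit=P1

== RESULT ==
7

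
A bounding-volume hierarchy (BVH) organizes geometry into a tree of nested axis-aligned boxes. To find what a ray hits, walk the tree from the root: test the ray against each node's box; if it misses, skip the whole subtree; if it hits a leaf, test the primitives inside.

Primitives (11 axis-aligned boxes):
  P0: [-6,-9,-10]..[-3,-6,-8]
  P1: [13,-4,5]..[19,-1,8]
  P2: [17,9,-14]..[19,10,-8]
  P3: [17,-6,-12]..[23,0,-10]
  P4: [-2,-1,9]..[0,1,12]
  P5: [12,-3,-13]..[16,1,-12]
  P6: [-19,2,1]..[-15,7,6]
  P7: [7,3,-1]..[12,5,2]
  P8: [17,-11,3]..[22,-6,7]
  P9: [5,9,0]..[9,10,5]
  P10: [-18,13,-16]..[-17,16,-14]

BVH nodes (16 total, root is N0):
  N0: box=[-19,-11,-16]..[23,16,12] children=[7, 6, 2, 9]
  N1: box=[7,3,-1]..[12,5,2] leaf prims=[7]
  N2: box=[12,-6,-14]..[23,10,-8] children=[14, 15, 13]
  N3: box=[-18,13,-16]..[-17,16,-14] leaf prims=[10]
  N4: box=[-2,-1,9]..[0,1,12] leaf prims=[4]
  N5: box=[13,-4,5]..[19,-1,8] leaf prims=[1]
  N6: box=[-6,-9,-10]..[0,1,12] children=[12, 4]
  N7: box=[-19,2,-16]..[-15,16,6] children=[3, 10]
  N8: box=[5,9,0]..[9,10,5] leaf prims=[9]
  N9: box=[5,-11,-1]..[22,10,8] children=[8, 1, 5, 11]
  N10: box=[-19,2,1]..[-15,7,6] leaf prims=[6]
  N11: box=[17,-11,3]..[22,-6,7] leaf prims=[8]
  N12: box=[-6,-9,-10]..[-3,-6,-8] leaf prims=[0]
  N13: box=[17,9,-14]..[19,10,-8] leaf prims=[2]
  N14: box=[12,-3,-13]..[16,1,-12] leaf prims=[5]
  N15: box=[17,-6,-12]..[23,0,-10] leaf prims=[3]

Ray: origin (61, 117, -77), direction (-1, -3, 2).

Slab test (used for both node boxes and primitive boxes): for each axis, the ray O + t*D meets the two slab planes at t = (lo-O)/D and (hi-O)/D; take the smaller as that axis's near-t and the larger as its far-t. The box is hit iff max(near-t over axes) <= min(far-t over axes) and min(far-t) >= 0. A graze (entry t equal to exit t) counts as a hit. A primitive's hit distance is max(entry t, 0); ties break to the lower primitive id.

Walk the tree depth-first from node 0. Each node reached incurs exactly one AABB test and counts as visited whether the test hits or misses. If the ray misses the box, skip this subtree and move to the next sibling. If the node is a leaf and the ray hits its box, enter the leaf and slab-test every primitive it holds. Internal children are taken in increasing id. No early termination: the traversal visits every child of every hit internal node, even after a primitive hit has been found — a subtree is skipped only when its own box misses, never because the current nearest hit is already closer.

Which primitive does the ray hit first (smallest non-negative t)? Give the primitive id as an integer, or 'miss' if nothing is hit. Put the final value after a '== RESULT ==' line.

Trace the traversal:
N0 x:[38,80] y:[101/3,128/3] z:[61/2,89/2] -> hit [38,128/3], descend [2, 6, 7, 9]
  N2 x:[38,49] y:[107/3,41] z:[63/2,69/2] -> miss, prune
  N6 x:[61,67] y:[116/3,42] z:[67/2,89/2] -> miss, prune
  N7 x:[76,80] y:[101/3,115/3] z:[61/2,83/2] -> miss, prune
  N9 x:[39,56] y:[107/3,128/3] z:[38,85/2] -> hit [39,85/2], descend [1, 5, 8, 11]
    N1 x:[49,54] y:[112/3,38] z:[38,79/2] -> miss, prune
    N5 x:[42,48] y:[118/3,121/3] z:[41,85/2] -> miss, prune
    N8 x:[52,56] y:[107/3,36] z:[77/2,41] -> miss, prune
    N11 x:[39,44] y:[41,128/3] z:[40,42] -> hit [41,42] leaf, test {P8@t=41}

Visited [0, 2, 6, 7, 9, 1, 5, 8, 11]. Tests: 9 box, 1 leaf. Nearest: P8.

== RESULT ==
8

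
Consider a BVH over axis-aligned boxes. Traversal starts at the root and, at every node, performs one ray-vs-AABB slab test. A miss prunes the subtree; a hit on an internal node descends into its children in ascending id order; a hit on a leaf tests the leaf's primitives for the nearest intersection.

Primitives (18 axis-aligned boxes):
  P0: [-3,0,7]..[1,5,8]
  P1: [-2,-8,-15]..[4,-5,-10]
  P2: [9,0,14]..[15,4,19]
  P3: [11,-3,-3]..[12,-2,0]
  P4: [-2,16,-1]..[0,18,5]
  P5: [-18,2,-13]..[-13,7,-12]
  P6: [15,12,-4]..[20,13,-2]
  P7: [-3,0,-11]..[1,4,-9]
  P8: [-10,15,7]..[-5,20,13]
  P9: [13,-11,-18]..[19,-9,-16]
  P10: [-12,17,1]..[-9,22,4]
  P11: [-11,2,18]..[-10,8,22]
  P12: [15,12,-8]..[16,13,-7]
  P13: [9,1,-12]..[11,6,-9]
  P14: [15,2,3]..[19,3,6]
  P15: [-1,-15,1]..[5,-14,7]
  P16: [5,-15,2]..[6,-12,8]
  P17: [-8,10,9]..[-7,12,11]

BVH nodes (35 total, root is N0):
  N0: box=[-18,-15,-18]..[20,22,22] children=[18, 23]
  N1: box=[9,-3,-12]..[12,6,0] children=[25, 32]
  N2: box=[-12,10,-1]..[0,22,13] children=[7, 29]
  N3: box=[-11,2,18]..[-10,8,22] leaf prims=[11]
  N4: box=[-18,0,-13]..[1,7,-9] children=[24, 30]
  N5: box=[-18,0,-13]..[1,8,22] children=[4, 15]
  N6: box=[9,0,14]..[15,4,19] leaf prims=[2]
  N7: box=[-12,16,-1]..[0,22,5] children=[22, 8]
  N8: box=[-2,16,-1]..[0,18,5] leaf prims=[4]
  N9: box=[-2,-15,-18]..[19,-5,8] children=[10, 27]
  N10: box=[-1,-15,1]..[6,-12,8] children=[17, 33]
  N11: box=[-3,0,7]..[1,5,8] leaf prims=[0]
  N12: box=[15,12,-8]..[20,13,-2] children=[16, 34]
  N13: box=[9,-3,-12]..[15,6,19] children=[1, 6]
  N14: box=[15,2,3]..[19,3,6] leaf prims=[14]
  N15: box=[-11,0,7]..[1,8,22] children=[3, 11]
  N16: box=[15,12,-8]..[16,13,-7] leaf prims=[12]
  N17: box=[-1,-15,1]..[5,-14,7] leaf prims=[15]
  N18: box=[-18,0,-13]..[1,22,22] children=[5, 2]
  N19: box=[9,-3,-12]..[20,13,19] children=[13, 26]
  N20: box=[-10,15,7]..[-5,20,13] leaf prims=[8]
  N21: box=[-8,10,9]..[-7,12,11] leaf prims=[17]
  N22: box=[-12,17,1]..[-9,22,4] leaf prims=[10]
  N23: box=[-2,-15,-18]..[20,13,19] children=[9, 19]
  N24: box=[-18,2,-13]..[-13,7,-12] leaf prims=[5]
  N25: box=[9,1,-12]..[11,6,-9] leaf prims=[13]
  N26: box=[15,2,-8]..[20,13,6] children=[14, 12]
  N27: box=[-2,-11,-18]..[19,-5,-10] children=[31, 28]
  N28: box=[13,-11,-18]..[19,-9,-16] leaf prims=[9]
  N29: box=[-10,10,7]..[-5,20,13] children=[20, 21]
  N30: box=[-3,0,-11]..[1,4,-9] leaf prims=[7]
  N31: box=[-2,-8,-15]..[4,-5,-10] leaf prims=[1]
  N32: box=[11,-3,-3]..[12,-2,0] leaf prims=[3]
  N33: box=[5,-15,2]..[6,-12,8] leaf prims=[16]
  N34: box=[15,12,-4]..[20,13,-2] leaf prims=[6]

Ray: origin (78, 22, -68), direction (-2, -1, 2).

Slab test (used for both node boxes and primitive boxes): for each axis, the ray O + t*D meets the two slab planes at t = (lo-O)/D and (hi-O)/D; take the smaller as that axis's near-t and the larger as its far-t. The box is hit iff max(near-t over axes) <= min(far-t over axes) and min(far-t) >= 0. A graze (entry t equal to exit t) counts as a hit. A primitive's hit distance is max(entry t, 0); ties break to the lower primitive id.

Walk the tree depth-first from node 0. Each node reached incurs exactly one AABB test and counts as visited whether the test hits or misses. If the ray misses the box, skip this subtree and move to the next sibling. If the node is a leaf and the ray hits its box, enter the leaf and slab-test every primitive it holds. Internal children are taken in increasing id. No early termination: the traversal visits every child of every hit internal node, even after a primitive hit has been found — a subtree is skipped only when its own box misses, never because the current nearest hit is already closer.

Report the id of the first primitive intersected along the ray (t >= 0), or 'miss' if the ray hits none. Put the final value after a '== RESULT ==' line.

Trace the traversal:
N0 x:[29,48] y:[0,37] z:[25,45] -> hit [29,37], descend [18, 23]
  N18 x:[77/2,48] y:[0,22] z:[55/2,45] -> miss, prune
  N23 x:[29,40] y:[9,37] z:[25,87/2] -> hit [29,37], descend [9, 19]
    N9 x:[59/2,40] y:[27,37] z:[25,38] -> hit [59/2,37], descend [10, 27]
      N10 x:[36,79/2] y:[34,37] z:[69/2,38] -> hit [36,37], descend [17, 33]
        N17 x:[73/2,79/2] y:[36,37] z:[69/2,75/2] -> hit [73/2,37] leaf, test {P15@t=73/2}
        N33 x:[36,73/2] y:[34,37] z:[35,38] -> hit [36,73/2] leaf, test {P16@t=36}
      N27 x:[59/2,40] y:[27,33] z:[25,29] -> miss, prune
    N19 x:[29,69/2] y:[9,25] z:[28,87/2] -> miss, prune

Summary -> nodes [0, 18, 23, 9, 10, 17, 33, 27, 19]; box-tests=9; leaf-entries=2; first=P16

== RESULT ==
16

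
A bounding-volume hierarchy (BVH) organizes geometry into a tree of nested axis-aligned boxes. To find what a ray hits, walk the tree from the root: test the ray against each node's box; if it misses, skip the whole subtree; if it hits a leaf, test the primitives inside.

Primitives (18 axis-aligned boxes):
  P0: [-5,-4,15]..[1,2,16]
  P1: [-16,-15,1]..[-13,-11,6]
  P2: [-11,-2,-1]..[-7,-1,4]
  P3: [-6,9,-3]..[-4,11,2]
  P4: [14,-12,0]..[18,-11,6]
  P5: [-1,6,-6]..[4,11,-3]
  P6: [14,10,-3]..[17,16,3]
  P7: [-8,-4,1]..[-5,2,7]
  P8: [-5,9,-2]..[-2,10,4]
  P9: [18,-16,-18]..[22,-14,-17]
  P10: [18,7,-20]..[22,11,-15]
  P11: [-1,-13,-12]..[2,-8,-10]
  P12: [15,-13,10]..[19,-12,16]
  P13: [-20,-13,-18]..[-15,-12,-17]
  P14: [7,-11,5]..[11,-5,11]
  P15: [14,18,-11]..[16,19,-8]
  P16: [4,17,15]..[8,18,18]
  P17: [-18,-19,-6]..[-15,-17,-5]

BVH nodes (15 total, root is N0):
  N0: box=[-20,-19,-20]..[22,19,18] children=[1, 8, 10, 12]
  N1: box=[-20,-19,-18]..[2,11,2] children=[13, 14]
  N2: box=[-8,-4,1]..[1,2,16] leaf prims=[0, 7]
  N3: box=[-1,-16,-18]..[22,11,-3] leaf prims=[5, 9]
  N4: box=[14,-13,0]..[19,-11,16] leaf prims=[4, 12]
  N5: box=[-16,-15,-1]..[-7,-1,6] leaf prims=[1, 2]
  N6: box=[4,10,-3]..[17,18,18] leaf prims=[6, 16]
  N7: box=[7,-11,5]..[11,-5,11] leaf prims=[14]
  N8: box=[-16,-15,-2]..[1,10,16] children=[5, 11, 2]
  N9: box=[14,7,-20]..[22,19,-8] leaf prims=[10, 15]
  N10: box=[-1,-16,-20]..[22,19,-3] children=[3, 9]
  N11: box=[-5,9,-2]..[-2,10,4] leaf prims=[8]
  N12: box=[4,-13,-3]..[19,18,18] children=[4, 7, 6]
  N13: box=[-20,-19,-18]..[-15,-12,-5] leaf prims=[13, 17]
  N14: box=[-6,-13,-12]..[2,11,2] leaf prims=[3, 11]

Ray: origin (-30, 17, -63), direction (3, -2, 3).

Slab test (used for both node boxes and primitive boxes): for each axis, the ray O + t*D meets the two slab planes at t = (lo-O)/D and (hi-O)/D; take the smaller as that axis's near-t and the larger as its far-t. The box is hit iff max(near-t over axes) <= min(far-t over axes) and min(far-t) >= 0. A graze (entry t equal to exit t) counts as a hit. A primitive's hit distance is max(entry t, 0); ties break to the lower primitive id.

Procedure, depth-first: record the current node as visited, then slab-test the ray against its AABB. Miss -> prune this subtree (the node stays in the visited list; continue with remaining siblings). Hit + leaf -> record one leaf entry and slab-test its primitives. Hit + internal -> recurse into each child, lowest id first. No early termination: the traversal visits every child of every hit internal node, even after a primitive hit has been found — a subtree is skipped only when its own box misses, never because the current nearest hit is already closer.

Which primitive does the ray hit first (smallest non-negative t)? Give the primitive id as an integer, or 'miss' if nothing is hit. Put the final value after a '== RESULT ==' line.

Walk:
N0 x:[10/3,52/3] y:[-1,18] z:[43/3,27] -> hit [43/3,52/3], descend [1, 8, 10, 12]
  N1 x:[10/3,32/3] y:[3,18] z:[15,65/3] -> miss, prune
  N8 x:[14/3,31/3] y:[7/2,16] z:[61/3,79/3] -> miss, prune
  N10 x:[29/3,52/3] y:[-1,33/2] z:[43/3,20] -> hit [43/3,33/2], descend [3, 9]
    N3 x:[29/3,52/3] y:[3,33/2] z:[15,20] -> hit [15,33/2] leaf, test {P5(miss), P9(miss)}
    N9 x:[44/3,52/3] y:[-1,5] z:[43/3,55/3] -> miss, prune
  N12 x:[34/3,49/3] y:[-1/2,15] z:[20,27] -> miss, prune

Summary -> nodes [0, 1, 8, 10, 3, 9, 12]; box-tests=7; leaf-entries=1; first=miss

== RESULT ==
miss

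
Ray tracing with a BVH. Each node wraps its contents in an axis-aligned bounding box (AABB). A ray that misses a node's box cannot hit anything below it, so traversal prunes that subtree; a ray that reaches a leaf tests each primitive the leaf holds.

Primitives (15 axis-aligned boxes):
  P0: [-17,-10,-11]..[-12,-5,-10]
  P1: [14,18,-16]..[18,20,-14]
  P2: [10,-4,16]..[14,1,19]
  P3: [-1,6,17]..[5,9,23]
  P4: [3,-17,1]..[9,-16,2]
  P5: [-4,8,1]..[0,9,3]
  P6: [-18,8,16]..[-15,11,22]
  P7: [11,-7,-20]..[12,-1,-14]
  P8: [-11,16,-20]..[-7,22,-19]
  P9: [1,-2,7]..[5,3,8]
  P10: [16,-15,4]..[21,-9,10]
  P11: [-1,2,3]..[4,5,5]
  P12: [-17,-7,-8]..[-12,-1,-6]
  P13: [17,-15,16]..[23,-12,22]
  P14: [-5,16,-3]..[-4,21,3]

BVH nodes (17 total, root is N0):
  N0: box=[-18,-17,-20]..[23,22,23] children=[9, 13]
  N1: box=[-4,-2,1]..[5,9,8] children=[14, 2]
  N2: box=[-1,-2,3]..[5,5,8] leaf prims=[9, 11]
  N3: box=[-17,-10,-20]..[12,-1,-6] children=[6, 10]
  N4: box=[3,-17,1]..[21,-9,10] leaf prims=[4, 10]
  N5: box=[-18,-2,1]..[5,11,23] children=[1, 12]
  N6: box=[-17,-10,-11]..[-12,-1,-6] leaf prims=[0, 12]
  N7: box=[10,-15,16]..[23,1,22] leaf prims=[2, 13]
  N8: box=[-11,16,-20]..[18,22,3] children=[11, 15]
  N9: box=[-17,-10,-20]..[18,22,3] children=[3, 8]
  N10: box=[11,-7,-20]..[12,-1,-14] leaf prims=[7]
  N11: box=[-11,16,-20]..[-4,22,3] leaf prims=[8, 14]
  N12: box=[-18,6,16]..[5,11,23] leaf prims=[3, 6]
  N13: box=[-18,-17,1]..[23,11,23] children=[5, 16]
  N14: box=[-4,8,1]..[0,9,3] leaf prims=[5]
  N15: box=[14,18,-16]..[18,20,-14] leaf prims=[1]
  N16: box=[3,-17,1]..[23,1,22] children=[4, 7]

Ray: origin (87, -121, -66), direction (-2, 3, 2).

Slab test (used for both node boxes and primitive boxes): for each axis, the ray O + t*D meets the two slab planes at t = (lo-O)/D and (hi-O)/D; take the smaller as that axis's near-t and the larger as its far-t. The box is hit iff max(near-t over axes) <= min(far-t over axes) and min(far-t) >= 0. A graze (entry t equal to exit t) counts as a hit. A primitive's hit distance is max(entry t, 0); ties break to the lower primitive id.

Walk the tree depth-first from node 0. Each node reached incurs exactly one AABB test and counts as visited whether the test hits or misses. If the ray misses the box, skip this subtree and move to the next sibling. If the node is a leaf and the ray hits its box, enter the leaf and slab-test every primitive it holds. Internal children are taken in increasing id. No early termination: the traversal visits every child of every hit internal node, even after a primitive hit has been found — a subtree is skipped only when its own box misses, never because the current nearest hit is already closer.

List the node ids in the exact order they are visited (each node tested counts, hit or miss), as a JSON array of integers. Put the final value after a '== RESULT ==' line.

Trace the traversal:
N0 x:[32,105/2] y:[104/3,143/3] z:[23,89/2] -> hit [104/3,89/2], descend [9, 13]
  N9 x:[69/2,52] y:[37,143/3] z:[23,69/2] -> miss, prune
  N13 x:[32,105/2] y:[104/3,44] z:[67/2,89/2] -> hit [104/3,44], descend [5, 16]
    N5 x:[41,105/2] y:[119/3,44] z:[67/2,89/2] -> hit [41,44], descend [1, 12]
      N1 x:[41,91/2] y:[119/3,130/3] z:[67/2,37] -> miss, prune
      N12 x:[41,105/2] y:[127/3,44] z:[41,89/2] -> hit [127/3,44] leaf, test {P3@t=127/3, P6(miss)}
    N16 x:[32,42] y:[104/3,122/3] z:[67/2,44] -> hit [104/3,122/3], descend [4, 7]
      N4 x:[33,42] y:[104/3,112/3] z:[67/2,38] -> hit [104/3,112/3] leaf, test {P4(miss), P10@t=106/3}
      N7 x:[32,77/2] y:[106/3,122/3] z:[41,44] -> miss, prune

Visited [0, 9, 13, 5, 1, 12, 16, 4, 7]. Tests: 9 box, 2 leaf. Nearest: P10.

== RESULT ==
[0, 9, 13, 5, 1, 12, 16, 4, 7]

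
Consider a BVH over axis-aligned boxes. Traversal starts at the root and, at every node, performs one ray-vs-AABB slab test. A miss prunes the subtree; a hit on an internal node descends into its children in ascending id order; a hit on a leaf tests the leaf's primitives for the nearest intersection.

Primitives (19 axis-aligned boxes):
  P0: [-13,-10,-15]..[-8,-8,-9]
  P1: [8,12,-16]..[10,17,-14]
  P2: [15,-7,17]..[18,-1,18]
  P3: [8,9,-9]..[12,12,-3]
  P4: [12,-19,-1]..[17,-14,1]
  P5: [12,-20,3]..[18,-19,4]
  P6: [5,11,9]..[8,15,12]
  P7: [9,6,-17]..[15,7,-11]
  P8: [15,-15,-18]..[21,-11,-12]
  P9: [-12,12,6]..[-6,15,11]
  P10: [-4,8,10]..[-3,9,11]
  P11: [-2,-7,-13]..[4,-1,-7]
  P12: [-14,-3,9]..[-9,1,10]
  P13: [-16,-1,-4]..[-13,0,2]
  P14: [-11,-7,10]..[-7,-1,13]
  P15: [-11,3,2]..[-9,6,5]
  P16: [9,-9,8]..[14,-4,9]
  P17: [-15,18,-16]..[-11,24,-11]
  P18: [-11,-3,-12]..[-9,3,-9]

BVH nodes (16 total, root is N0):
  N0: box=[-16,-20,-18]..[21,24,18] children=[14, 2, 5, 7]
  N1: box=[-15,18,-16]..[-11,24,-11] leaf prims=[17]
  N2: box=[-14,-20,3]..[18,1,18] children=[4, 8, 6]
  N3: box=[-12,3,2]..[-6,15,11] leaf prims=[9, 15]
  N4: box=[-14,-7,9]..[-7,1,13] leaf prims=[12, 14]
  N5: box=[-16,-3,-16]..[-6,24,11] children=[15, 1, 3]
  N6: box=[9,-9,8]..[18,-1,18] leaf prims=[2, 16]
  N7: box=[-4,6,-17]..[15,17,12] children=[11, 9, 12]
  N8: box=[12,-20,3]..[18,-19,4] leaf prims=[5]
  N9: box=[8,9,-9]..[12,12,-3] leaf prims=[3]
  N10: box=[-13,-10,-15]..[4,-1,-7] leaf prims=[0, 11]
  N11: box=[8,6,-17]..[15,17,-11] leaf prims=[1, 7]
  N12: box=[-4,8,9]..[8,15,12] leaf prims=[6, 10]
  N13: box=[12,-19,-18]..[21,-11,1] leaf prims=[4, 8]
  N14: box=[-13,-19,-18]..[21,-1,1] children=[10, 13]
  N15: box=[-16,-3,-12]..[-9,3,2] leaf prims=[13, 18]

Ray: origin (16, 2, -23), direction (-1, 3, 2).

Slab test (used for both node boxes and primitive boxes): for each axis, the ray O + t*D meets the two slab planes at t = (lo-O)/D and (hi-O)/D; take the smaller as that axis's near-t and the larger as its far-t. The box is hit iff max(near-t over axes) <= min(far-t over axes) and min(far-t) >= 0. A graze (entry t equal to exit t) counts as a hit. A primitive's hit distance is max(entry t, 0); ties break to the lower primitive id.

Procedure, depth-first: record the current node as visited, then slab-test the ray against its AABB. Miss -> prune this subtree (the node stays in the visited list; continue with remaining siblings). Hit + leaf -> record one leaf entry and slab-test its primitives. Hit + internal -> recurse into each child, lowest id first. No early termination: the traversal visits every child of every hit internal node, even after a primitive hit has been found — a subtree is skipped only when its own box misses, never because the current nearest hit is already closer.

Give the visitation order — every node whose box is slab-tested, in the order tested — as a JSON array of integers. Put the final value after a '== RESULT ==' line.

Walk:
N0 x:[-5,32] y:[-22/3,22/3] z:[5/2,41/2] -> hit [5/2,22/3], descend [2, 5, 7, 14]
  N2 x:[-2,30] y:[-22/3,-1/3] z:[13,41/2] -> miss, prune
  N5 x:[22,32] y:[-5/3,22/3] z:[7/2,17] -> miss, prune
  N7 x:[1,20] y:[4/3,5] z:[3,35/2] -> hit [3,5], descend [9, 11, 12]
    N9 x:[4,8] y:[7/3,10/3] z:[7,10] -> miss, prune
    N11 x:[1,8] y:[4/3,5] z:[3,6] -> hit [3,5] leaf, test {P1(miss), P7(miss)}
    N12 x:[8,20] y:[2,13/3] z:[16,35/2] -> miss, prune
  N14 x:[-5,29] y:[-7,-1] z:[5/2,12] -> miss, prune

Visited [0, 2, 5, 7, 9, 11, 12, 14]. Tests: 8 box, 1 leaf. Nearest: miss.

== RESULT ==
[0, 2, 5, 7, 9, 11, 12, 14]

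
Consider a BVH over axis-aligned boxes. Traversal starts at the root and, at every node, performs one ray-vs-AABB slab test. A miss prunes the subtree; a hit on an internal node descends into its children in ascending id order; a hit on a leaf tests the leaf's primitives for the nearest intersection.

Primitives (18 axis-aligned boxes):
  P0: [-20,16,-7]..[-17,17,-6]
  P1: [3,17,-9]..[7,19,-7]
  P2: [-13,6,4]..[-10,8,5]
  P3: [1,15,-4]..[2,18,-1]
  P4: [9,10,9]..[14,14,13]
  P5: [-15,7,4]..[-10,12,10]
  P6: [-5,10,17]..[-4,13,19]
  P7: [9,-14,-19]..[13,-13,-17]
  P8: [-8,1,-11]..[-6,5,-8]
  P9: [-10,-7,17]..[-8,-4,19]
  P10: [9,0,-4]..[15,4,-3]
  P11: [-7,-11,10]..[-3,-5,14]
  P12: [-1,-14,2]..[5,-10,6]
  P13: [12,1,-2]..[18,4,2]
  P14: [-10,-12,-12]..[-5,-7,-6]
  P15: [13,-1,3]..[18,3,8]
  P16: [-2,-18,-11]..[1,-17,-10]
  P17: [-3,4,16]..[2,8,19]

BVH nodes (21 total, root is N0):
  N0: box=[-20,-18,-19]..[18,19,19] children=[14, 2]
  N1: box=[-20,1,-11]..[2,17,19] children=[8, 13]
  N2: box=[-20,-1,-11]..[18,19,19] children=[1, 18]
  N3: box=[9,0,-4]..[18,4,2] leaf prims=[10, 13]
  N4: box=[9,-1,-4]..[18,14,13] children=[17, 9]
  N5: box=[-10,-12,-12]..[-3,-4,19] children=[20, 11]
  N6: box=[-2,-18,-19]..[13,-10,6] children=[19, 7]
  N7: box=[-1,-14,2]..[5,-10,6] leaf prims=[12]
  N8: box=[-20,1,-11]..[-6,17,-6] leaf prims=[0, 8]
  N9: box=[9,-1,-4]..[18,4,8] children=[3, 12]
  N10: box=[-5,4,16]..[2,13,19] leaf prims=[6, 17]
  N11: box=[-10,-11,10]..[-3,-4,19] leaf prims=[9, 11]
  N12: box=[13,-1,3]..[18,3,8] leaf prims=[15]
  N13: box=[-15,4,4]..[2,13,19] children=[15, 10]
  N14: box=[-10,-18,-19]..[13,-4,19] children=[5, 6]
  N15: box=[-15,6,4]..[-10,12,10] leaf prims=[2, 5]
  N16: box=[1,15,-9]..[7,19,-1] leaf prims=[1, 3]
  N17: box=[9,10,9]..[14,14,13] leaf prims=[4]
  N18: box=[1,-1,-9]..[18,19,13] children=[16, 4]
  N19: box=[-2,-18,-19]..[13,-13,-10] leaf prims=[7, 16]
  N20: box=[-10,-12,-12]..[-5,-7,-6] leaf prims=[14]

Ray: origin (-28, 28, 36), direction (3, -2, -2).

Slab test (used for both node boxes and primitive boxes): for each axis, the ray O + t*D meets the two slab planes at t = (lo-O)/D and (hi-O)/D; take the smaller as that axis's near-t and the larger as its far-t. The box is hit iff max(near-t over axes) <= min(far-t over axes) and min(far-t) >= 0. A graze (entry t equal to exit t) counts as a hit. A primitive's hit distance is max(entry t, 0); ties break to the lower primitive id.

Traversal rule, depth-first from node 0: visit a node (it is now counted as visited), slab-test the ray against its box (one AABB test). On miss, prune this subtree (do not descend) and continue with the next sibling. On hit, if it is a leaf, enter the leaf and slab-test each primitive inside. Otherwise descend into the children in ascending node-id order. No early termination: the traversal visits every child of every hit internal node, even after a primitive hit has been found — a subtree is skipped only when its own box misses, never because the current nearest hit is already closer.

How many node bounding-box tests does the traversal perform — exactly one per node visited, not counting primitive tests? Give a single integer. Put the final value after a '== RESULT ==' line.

Trace the traversal:
N0 x:[8/3,46/3] y:[9/2,23] z:[17/2,55/2] -> hit [17/2,46/3], descend [2, 14]
  N2 x:[8/3,46/3] y:[9/2,29/2] z:[17/2,47/2] -> hit [17/2,29/2], descend [1, 18]
    N1 x:[8/3,10] y:[11/2,27/2] z:[17/2,47/2] -> hit [17/2,10], descend [8, 13]
      N8 x:[8/3,22/3] y:[11/2,27/2] z:[21,47/2] -> miss, prune
      N13 x:[13/3,10] y:[15/2,12] z:[17/2,16] -> hit [17/2,10], descend [10, 15]
        N10 x:[23/3,10] y:[15/2,12] z:[17/2,10] -> hit [17/2,10] leaf, test {P6(miss), P17@t=10}
        N15 x:[13/3,6] y:[8,11] z:[13,16] -> miss, prune
    N18 x:[29/3,46/3] y:[9/2,29/2] z:[23/2,45/2] -> hit [23/2,29/2], descend [4, 16]
      N4 x:[37/3,46/3] y:[7,29/2] z:[23/2,20] -> hit [37/3,29/2], descend [9, 17]
        N9 x:[37/3,46/3] y:[12,29/2] z:[14,20] -> hit [14,29/2], descend [3, 12]
          N3 x:[37/3,46/3] y:[12,14] z:[17,20] -> miss, prune
          N12 x:[41/3,46/3] y:[25/2,29/2] z:[14,33/2] -> hit [14,29/2] leaf, test {P15@t=14}
        N17 x:[37/3,14] y:[7,9] z:[23/2,27/2] -> miss, prune
      N16 x:[29/3,35/3] y:[9/2,13/2] z:[37/2,45/2] -> miss, prune
  N14 x:[6,41/3] y:[16,23] z:[17/2,55/2] -> miss, prune

15 AABB tests over nodes [0, 2, 1, 8, 13, 10, 15, 18, 4, 9, 3, 12, 17, 16, 14]; 2 leaves entered; closest P17.

== RESULT ==
15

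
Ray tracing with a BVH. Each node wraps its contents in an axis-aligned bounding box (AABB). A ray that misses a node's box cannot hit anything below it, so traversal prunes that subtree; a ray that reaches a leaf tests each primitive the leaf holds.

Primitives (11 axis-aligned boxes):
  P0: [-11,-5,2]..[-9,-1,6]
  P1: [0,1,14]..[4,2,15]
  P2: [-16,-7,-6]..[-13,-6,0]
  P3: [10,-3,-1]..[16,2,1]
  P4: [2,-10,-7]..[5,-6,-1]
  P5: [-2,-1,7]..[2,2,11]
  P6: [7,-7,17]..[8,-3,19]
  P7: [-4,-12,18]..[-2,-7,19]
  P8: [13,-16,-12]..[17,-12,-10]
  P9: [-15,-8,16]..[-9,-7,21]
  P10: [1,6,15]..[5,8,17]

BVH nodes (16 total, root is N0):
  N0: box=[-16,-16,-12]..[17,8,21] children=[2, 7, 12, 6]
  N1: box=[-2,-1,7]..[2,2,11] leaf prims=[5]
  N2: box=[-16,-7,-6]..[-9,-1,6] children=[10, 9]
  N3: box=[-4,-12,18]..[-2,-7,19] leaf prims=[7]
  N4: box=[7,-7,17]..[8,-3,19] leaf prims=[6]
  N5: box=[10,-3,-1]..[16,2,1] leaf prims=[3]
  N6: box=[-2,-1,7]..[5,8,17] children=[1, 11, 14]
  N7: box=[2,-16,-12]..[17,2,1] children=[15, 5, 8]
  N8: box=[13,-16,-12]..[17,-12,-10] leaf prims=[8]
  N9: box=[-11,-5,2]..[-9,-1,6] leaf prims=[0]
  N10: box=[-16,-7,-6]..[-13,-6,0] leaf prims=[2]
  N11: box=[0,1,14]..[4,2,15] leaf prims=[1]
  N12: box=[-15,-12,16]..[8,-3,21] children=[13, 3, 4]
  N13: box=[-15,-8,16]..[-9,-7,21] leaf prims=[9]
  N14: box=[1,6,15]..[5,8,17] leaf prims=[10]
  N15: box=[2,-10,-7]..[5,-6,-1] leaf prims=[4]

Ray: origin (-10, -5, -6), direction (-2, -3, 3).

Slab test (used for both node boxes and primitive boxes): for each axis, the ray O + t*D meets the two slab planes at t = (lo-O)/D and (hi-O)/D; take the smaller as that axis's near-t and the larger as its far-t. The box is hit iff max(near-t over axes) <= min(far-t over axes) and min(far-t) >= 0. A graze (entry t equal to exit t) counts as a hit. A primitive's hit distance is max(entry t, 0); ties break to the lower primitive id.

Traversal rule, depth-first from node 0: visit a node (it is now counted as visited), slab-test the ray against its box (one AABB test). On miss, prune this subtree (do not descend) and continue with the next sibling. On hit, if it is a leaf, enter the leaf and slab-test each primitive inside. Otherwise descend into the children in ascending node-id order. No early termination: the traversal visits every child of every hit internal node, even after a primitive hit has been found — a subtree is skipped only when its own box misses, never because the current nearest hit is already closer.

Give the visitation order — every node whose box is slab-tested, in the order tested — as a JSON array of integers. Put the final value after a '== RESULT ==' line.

Walk:
N0 x:[-27/2,3] y:[-13/3,11/3] z:[-2,9] -> hit [-2,3], descend [2, 6, 7, 12]
  N2 x:[-1/2,3] y:[-4/3,2/3] z:[0,4] -> hit [0,2/3], descend [9, 10]
    N9 x:[-1/2,1/2] y:[-4/3,0] z:[8/3,4] -> miss, prune
    N10 x:[3/2,3] y:[1/3,2/3] z:[0,2] -> miss, prune
  N6 x:[-15/2,-4] y:[-13/3,-4/3] z:[13/3,23/3] -> miss, prune
  N7 x:[-27/2,-6] y:[-7/3,11/3] z:[-2,7/3] -> miss, prune
  N12 x:[-9,5/2] y:[-2/3,7/3] z:[22/3,9] -> miss, prune

Visited [0, 2, 9, 10, 6, 7, 12]. Tests: 7 box, 0 leaf. Nearest: miss.

== RESULT ==
[0, 2, 9, 10, 6, 7, 12]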